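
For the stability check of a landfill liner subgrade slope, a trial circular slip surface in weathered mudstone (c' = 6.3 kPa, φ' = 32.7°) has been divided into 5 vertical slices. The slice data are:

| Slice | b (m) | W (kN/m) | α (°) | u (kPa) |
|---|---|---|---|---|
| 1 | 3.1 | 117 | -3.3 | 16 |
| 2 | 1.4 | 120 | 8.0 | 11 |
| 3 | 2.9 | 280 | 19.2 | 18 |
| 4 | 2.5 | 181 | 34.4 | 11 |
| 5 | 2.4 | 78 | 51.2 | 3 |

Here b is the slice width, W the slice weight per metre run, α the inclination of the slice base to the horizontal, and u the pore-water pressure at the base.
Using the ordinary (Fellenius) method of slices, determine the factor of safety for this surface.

Ordinary method of slices: FS = Σ[c'·Δl_i + (W_i cosα_i − u_i·Δl_i)·tanφ'] / Σ W_i sinα_i, with Δl_i = b_i / cosα_i.
Slice 1: Δl = 3.1/cos(-3.3°) = 3.105 m; N'_1 = 117·cos(-3.3°) − 16·3.105 = 67.1; c'Δl = 19.56; W sinα = -6.7
Slice 2: Δl = 1.4/cos8.0° = 1.414 m; N'_2 = 120·cos8.0° − 11·1.414 = 103.3; c'Δl = 8.91; W sinα = 16.7
Slice 3: Δl = 2.9/cos19.2° = 3.071 m; N'_3 = 280·cos19.2° − 18·3.071 = 209.2; c'Δl = 19.35; W sinα = 92.1
Slice 4: Δl = 2.5/cos34.4° = 3.030 m; N'_4 = 181·cos34.4° − 11·3.030 = 116.0; c'Δl = 19.09; W sinα = 102.3
Slice 5: Δl = 2.4/cos51.2° = 3.830 m; N'_5 = 78·cos51.2° − 3·3.830 = 37.4; c'Δl = 24.13; W sinα = 60.8
Σc'Δl = 91.0 kN/m; ΣN' = 533.0 kN/m; ΣW sinα = 265.1 kN/m
Resisting = 91.0 + 533.0·tan32.7° = 91.0 + 342.2 = 433.2 kN/m
FS = 433.2 / 265.1 = 1.634

FS = 1.63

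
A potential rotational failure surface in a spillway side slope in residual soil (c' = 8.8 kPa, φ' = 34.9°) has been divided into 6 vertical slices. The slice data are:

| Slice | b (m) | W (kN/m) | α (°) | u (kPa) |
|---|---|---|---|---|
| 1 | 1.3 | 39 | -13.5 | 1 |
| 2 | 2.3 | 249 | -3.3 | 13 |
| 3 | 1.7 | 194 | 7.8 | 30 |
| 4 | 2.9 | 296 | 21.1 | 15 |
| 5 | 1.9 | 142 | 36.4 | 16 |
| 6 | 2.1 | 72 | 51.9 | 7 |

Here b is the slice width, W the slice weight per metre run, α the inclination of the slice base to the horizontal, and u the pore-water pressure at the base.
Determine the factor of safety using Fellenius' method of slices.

FS = 2.51

Ordinary method of slices: FS = Σ[c'·Δl_i + (W_i cosα_i − u_i·Δl_i)·tanφ'] / Σ W_i sinα_i, with Δl_i = b_i / cosα_i.
Slice 1: Δl = 1.3/cos(-13.5°) = 1.337 m; N'_1 = 39·cos(-13.5°) − 1·1.337 = 36.6; c'Δl = 11.77; W sinα = -9.1
Slice 2: Δl = 2.3/cos(-3.3°) = 2.304 m; N'_2 = 249·cos(-3.3°) − 13·2.304 = 218.6; c'Δl = 20.27; W sinα = -14.3
Slice 3: Δl = 1.7/cos7.8° = 1.716 m; N'_3 = 194·cos7.8° − 30·1.716 = 140.7; c'Δl = 15.10; W sinα = 26.3
Slice 4: Δl = 2.9/cos21.1° = 3.108 m; N'_4 = 296·cos21.1° − 15·3.108 = 229.5; c'Δl = 27.35; W sinα = 106.6
Slice 5: Δl = 1.9/cos36.4° = 2.361 m; N'_5 = 142·cos36.4° − 16·2.361 = 76.5; c'Δl = 20.77; W sinα = 84.3
Slice 6: Δl = 2.1/cos51.9° = 3.403 m; N'_6 = 72·cos51.9° − 7·3.403 = 20.6; c'Δl = 29.95; W sinα = 56.7
Σc'Δl = 125.2 kN/m; ΣN' = 722.6 kN/m; ΣW sinα = 250.4 kN/m
Resisting = 125.2 + 722.6·tan34.9° = 125.2 + 504.1 = 629.3 kN/m
FS = 629.3 / 250.4 = 2.513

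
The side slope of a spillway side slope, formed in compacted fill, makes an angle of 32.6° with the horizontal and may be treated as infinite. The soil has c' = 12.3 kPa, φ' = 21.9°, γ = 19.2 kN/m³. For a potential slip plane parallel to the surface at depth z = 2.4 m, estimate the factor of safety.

FS = 1.22

For an infinite slope with a slip plane parallel to the surface (no pore pressure): FS = [c' + γz cos²β tanφ'] / [γz sinβ cosβ].
γz = 19.2·2.4 = 46.08 kN/m²
Numerator = 12.3 + 46.08·cos²32.6°·tan21.9° = 12.3 + 46.08·0.7097·0.4020 = 25.447 kPa
Denominator = 46.08·sin32.6°·cos32.6° = 46.08·0.5388·0.8425 = 20.915 kPa
FS = 25.447 / 20.915 = 1.217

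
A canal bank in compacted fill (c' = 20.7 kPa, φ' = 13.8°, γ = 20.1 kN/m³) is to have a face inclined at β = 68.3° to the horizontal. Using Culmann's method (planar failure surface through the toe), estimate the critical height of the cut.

H_c = 8.86 m

Culmann's analysis gives the critical failure plane at α_cr = (β + φ')/2 = (68.3 + 13.8)/2 = 41.0°, and the critical height
H_c = (4c'/γ) · sinβ cosφ' / [1 − cos(β − φ')]
    = (4·20.7/20.1) · sin68.3°·cos13.8° / [1 − cos(54.5°)]
    = 4.119 · 0.9291·0.9711 / [1 − 0.5807]
    = 4.119 · 0.9023 / 0.4193
    = 8.86 m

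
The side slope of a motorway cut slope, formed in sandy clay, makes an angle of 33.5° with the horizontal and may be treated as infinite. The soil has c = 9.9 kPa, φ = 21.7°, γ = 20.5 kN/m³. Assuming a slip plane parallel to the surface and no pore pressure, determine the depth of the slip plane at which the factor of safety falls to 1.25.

Setting FS = 1.25 in FS = [c + γz cos²β tanφ] / [γz sinβ cosβ] and solving for z:
z = c / [γ cosβ (FS·sinβ − cosβ·tanφ)]
  = 9.9 / [20.5·cos33.5°·(1.25·sin33.5° − cos33.5°·tan21.7°)]
  = 9.9 / [20.5·0.8339·(1.25·0.5519 − 0.8339·0.3979)]
  = 9.9 / 6.1212 = 1.617 m

z = 1.62 m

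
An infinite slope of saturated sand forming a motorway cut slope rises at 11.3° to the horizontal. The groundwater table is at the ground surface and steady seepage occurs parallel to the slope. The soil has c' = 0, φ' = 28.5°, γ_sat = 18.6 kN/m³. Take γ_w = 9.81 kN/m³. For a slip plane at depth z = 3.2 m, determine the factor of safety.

With seepage parallel to the slope and the water table at the surface, the effective normal stress on the slip plane uses the buoyant unit weight γ' = γ_sat − γ_w while the driving shear stress uses γ_sat:
FS = [c' + γ' z cos²β tanφ'] / [γ_sat z sinβ cosβ]
(For c' = 0 this reduces to FS = (γ'/γ_sat)·tanφ'/tanβ.)
γ' = 18.6 − 9.81 = 8.79 kN/m³
Numerator = 0.0 + 8.79·3.2·cos²11.3°·tan28.5° = 0.0 + 8.79·3.2·0.9616·0.5430 = 14.686 kPa
Denominator = 18.6·3.2·sin11.3°·cos11.3° = 18.6·3.2·0.1959·0.9806 = 11.437 kPa
FS = 14.686 / 11.437 = 1.284

FS = 1.28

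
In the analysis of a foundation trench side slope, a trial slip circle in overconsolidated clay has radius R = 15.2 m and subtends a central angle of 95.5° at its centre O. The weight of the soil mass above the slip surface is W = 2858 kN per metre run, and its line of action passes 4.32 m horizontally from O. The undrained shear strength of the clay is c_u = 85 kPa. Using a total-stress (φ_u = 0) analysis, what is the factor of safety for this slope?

FS = 2.65

Taking moments about the centre O, the resisting moment is provided by the undrained shear strength acting along the arc:
Arc length L_a = R·θ = 15.2·(95.5°·π/180) = 15.2·1.6668 = 25.34 m
M_R = c_u·L_a·R = 85·25.34·15.2 = 32733.1 kN·m/m
M_D = W·d = 2858·4.32 = 12346.6 kN·m/m
FS = M_R / M_D = 32733.1 / 12346.6 = 2.651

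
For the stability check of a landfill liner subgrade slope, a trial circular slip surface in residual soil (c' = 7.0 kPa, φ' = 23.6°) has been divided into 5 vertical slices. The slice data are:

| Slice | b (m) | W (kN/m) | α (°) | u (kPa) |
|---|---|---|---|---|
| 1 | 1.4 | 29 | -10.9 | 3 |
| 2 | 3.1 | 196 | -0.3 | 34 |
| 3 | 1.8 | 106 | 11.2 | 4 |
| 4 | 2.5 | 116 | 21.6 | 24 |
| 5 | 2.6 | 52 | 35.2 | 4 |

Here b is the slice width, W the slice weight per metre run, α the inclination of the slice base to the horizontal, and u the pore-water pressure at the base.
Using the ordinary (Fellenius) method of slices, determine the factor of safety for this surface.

Ordinary method of slices: FS = Σ[c'·Δl_i + (W_i cosα_i − u_i·Δl_i)·tanφ'] / Σ W_i sinα_i, with Δl_i = b_i / cosα_i.
Slice 1: Δl = 1.4/cos(-10.9°) = 1.426 m; N'_1 = 29·cos(-10.9°) − 3·1.426 = 24.2; c'Δl = 9.98; W sinα = -5.5
Slice 2: Δl = 3.1/cos(-0.3°) = 3.100 m; N'_2 = 196·cos(-0.3°) − 34·3.100 = 90.6; c'Δl = 21.70; W sinα = -1.0
Slice 3: Δl = 1.8/cos11.2° = 1.835 m; N'_3 = 106·cos11.2° − 4·1.835 = 96.6; c'Δl = 12.84; W sinα = 20.6
Slice 4: Δl = 2.5/cos21.6° = 2.689 m; N'_4 = 116·cos21.6° − 24·2.689 = 43.3; c'Δl = 18.82; W sinα = 42.7
Slice 5: Δl = 2.6/cos35.2° = 3.182 m; N'_5 = 52·cos35.2° − 4·3.182 = 29.8; c'Δl = 22.27; W sinα = 30.0
Σc'Δl = 85.6 kN/m; ΣN' = 284.5 kN/m; ΣW sinα = 86.8 kN/m
Resisting = 85.6 + 284.5·tan23.6° = 85.6 + 124.3 = 209.9 kN/m
FS = 209.9 / 86.8 = 2.420

FS = 2.42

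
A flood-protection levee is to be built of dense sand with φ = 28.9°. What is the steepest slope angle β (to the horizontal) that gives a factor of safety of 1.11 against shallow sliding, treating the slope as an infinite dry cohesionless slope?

For an infinite dry cohesionless slope FS = tanφ/tanβ, so tanβ = tanφ / FS.
tanβ = tan28.9° / 1.11 = 0.5520 / 1.11 = 0.4973
β = arctan(0.4973) = 26.44°

β = 26.4°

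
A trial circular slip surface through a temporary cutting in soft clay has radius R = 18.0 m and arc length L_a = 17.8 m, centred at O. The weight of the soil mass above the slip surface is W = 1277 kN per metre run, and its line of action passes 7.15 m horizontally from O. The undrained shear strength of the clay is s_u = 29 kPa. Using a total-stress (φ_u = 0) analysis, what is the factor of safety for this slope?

FS = 1.02

Taking moments about the centre O, the resisting moment is provided by the undrained shear strength acting along the arc:
M_R = s_u·L_a·R = 29·17.80·18.0 = 9291.6 kN·m/m
M_D = W·d = 1277·7.15 = 9130.6 kN·m/m
FS = M_R / M_D = 9291.6 / 9130.6 = 1.018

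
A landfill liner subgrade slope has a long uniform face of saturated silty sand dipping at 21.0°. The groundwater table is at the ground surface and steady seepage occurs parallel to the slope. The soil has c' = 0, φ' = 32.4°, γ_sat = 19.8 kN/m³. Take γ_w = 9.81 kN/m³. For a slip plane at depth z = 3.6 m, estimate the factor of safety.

FS = 0.83

With seepage parallel to the slope and the water table at the surface, the effective normal stress on the slip plane uses the buoyant unit weight γ' = γ_sat − γ_w while the driving shear stress uses γ_sat:
FS = [c' + γ' z cos²β tanφ'] / [γ_sat z sinβ cosβ]
(For c' = 0 this reduces to FS = (γ'/γ_sat)·tanφ'/tanβ.)
γ' = 19.8 − 9.81 = 9.99 kN/m³
Numerator = 0.0 + 9.99·3.6·cos²21.0°·tan32.4° = 0.0 + 9.99·3.6·0.8716·0.6346 = 19.892 kPa
Denominator = 19.8·3.6·sin21.0°·cos21.0° = 19.8·3.6·0.3584·0.9336 = 23.848 kPa
FS = 19.892 / 23.848 = 0.834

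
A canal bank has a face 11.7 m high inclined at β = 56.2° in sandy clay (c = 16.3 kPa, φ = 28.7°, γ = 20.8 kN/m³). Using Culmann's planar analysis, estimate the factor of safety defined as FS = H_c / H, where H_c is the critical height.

H_c = (4c/γ) · sinβ cosφ / [1 − cos(β − φ)]
    = (4·16.3/20.8) · sin56.2°·cos28.7° / [1 − cos27.5°]
    = 3.135 · 0.7289 / 0.1130 = 20.22 m
FS = H_c / H = 20.22 / 11.7 = 1.728

FS = 1.73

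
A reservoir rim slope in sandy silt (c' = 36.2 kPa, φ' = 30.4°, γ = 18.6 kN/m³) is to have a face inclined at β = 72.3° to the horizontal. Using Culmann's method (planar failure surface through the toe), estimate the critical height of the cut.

Culmann's analysis gives the critical failure plane at α_cr = (β + φ')/2 = (72.3 + 30.4)/2 = 51.3°, and the critical height
H_c = (4c'/γ) · sinβ cosφ' / [1 − cos(β − φ')]
    = (4·36.2/18.6) · sin72.3°·cos30.4° / [1 − cos(41.9°)]
    = 7.785 · 0.9527·0.8625 / [1 − 0.7443]
    = 7.785 · 0.8217 / 0.2557
    = 25.02 m

H_c = 25.02 m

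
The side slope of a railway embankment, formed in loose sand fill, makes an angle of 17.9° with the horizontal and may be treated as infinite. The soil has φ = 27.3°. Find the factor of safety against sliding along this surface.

FS = 1.60

For a dry cohesionless infinite slope the factor of safety is FS = tanφ / tanβ.
FS = tan27.3° / tan17.9° = 0.5161 / 0.3230 = 1.598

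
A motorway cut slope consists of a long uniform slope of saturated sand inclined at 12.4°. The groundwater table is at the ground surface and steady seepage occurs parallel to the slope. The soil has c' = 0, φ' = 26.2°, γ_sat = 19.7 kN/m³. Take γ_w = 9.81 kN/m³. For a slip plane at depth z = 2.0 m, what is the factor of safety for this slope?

FS = 1.12

With seepage parallel to the slope and the water table at the surface, the effective normal stress on the slip plane uses the buoyant unit weight γ' = γ_sat − γ_w while the driving shear stress uses γ_sat:
FS = [c' + γ' z cos²β tanφ'] / [γ_sat z sinβ cosβ]
(For c' = 0 this reduces to FS = (γ'/γ_sat)·tanφ'/tanβ.)
γ' = 19.7 − 9.81 = 9.89 kN/m³
Numerator = 0.0 + 9.89·2.0·cos²12.4°·tan26.2° = 0.0 + 9.89·2.0·0.9539·0.4921 = 9.284 kPa
Denominator = 19.7·2.0·sin12.4°·cos12.4° = 19.7·2.0·0.2147·0.9767 = 8.263 kPa
FS = 9.284 / 8.263 = 1.124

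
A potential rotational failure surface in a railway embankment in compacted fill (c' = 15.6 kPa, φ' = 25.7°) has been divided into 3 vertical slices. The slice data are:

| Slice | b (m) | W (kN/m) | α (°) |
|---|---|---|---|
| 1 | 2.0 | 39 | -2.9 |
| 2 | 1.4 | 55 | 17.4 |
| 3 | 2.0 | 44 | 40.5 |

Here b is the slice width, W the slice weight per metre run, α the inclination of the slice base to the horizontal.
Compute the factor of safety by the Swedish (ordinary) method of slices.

Ordinary method of slices: FS = Σ[c'·Δl_i + (W_i cosα_i)·tanφ'] / Σ W_i sinα_i, with Δl_i = b_i / cosα_i.
Slice 1: Δl = 2.0/cos(-2.9°) = 2.003 m; N'_1 = 39·cos(-2.9°) = 39.0; c'Δl = 31.24; W sinα = -2.0
Slice 2: Δl = 1.4/cos17.4° = 1.467 m; N'_2 = 55·cos17.4° = 52.5; c'Δl = 22.89; W sinα = 16.4
Slice 3: Δl = 2.0/cos40.5° = 2.630 m; N'_3 = 44·cos40.5° = 33.5; c'Δl = 41.03; W sinα = 28.6
Σc'Δl = 95.2 kN/m; ΣN' = 124.9 kN/m; ΣW sinα = 43.0 kN/m
Resisting = 95.2 + 124.9·tan25.7° = 95.2 + 60.1 = 155.3 kN/m
FS = 155.3 / 43.0 = 3.607

FS = 3.61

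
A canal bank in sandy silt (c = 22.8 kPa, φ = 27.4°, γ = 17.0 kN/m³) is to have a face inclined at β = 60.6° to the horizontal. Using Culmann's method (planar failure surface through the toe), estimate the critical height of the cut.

Culmann's analysis gives the critical failure plane at α_cr = (β + φ)/2 = (60.6 + 27.4)/2 = 44.0°, and the critical height
H_c = (4c/γ) · sinβ cosφ / [1 − cos(β − φ)]
    = (4·22.8/17.0) · sin60.6°·cos27.4° / [1 − cos(33.2°)]
    = 5.365 · 0.8712·0.8878 / [1 − 0.8368]
    = 5.365 · 0.7735 / 0.1632
    = 25.42 m

H_c = 25.42 m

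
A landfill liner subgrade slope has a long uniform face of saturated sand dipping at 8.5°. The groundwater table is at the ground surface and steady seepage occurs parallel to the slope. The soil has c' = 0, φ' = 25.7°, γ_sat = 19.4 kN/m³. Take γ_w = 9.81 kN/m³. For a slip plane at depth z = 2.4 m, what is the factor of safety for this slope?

With seepage parallel to the slope and the water table at the surface, the effective normal stress on the slip plane uses the buoyant unit weight γ' = γ_sat − γ_w while the driving shear stress uses γ_sat:
FS = [c' + γ' z cos²β tanφ'] / [γ_sat z sinβ cosβ]
(For c' = 0 this reduces to FS = (γ'/γ_sat)·tanφ'/tanβ.)
γ' = 19.4 − 9.81 = 9.59 kN/m³
Numerator = 0.0 + 9.59·2.4·cos²8.5°·tan25.7° = 0.0 + 9.59·2.4·0.9782·0.4813 = 10.835 kPa
Denominator = 19.4·2.4·sin8.5°·cos8.5° = 19.4·2.4·0.1478·0.9890 = 6.806 kPa
FS = 10.835 / 6.806 = 1.592

FS = 1.59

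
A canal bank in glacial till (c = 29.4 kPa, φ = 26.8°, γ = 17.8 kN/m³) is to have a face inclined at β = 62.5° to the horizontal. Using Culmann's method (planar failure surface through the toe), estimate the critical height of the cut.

Culmann's analysis gives the critical failure plane at α_cr = (β + φ)/2 = (62.5 + 26.8)/2 = 44.6°, and the critical height
H_c = (4c/γ) · sinβ cosφ / [1 − cos(β − φ)]
    = (4·29.4/17.8) · sin62.5°·cos26.8° / [1 − cos(35.7°)]
    = 6.607 · 0.8870·0.8926 / [1 − 0.8121]
    = 6.607 · 0.7917 / 0.1879
    = 27.84 m

H_c = 27.84 m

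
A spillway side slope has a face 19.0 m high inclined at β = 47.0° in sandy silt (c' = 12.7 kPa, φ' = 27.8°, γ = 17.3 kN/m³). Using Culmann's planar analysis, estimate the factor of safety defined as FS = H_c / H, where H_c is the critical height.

H_c = (4c'/γ) · sinβ cosφ' / [1 − cos(β − φ')]
    = (4·12.7/17.3) · sin47.0°·cos27.8° / [1 − cos19.2°]
    = 2.936 · 0.6469 / 0.0556 = 34.15 m
FS = H_c / H = 34.15 / 19.0 = 1.798

FS = 1.80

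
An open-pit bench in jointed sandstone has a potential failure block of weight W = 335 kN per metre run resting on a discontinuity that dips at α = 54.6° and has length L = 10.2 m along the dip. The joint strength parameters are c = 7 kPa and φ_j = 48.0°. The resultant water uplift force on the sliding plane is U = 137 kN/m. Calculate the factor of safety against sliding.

FS = 0.49

Resolving the block weight along and normal to the plane and applying the Mohr–Coulomb strength on the joint:
N' = W cosα − U = 335·cos54.6° − 137 = 57.1 kN/m
Driving force T = W sinα = 335·sin54.6° = 273.1 kN/m
Resisting force R = c·L + N'·tanφ_j = 7·10.2 + 57.1·tan48.0° = 71.4 + 63.4 = 134.8 kN/m
FS = R / T = 134.8 / 273.1 = 0.494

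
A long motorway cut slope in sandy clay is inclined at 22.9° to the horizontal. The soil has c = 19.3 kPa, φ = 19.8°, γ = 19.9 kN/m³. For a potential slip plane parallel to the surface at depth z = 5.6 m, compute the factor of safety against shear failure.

For an infinite slope with a slip plane parallel to the surface (no pore pressure): FS = [c + γz cos²β tanφ] / [γz sinβ cosβ].
γz = 19.9·5.6 = 111.44 kN/m²
Numerator = 19.3 + 111.44·cos²22.9°·tan19.8° = 19.3 + 111.44·0.8486·0.3600 = 53.346 kPa
Denominator = 111.44·sin22.9°·cos22.9° = 111.44·0.3891·0.9212 = 39.946 kPa
FS = 53.346 / 39.946 = 1.335

FS = 1.34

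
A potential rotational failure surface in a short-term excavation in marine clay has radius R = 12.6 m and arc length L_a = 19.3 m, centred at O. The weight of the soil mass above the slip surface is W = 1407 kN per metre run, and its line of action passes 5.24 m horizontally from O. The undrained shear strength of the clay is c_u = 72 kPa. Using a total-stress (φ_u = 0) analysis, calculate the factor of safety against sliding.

FS = 2.37

Taking moments about the centre O, the resisting moment is provided by the undrained shear strength acting along the arc:
M_R = c_u·L_a·R = 72·19.30·12.6 = 17509.0 kN·m/m
M_D = W·d = 1407·5.24 = 7372.7 kN·m/m
FS = M_R / M_D = 17509.0 / 7372.7 = 2.375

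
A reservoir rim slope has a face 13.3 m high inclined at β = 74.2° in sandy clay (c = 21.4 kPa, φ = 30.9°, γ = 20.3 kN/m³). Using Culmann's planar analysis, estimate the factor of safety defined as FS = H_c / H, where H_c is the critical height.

H_c = (4c/γ) · sinβ cosφ / [1 − cos(β − φ)]
    = (4·21.4/20.3) · sin74.2°·cos30.9° / [1 − cos43.3°]
    = 4.217 · 0.8256 / 0.2722 = 12.79 m
FS = H_c / H = 12.79 / 13.3 = 0.962

FS = 0.96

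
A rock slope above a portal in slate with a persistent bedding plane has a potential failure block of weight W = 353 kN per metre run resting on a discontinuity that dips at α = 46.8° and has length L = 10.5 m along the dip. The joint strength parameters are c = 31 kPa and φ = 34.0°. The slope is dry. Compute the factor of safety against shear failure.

FS = 1.90

Resolving the block weight along and normal to the plane and applying the Mohr–Coulomb strength on the joint:
N' = W cosα = 353·cos46.8° = 241.6 kN/m
Driving force T = W sinα = 353·sin46.8° = 257.3 kN/m
Resisting force R = c·L + N'·tanφ = 31·10.5 + 241.6·tan34.0° = 325.5 + 163.0 = 488.5 kN/m
FS = R / T = 488.5 / 257.3 = 1.898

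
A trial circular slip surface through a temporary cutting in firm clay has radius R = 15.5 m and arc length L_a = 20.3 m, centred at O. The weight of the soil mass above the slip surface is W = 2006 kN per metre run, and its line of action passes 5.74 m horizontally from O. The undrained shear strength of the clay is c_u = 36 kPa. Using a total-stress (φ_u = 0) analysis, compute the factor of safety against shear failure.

Taking moments about the centre O, the resisting moment is provided by the undrained shear strength acting along the arc:
M_R = c_u·L_a·R = 36·20.30·15.5 = 11327.4 kN·m/m
M_D = W·d = 2006·5.74 = 11514.4 kN·m/m
FS = M_R / M_D = 11327.4 / 11514.4 = 0.984

FS = 0.98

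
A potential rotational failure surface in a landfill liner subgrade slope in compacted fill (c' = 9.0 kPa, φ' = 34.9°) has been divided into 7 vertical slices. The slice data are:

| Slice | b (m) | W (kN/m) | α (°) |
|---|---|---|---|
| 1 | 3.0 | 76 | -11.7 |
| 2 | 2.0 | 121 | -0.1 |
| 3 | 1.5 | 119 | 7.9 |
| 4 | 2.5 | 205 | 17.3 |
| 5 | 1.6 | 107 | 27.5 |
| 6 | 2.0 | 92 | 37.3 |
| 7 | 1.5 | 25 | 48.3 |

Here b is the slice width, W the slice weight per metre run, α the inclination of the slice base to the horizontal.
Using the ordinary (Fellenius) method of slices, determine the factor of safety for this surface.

Ordinary method of slices: FS = Σ[c'·Δl_i + (W_i cosα_i)·tanφ'] / Σ W_i sinα_i, with Δl_i = b_i / cosα_i.
Slice 1: Δl = 3.0/cos(-11.7°) = 3.064 m; N'_1 = 76·cos(-11.7°) = 74.4; c'Δl = 27.57; W sinα = -15.4
Slice 2: Δl = 2.0/cos(-0.1°) = 2.000 m; N'_2 = 121·cos(-0.1°) = 121.0; c'Δl = 18.00; W sinα = -0.2
Slice 3: Δl = 1.5/cos7.9° = 1.514 m; N'_3 = 119·cos7.9° = 117.9; c'Δl = 13.63; W sinα = 16.4
Slice 4: Δl = 2.5/cos17.3° = 2.618 m; N'_4 = 205·cos17.3° = 195.7; c'Δl = 23.57; W sinα = 61.0
Slice 5: Δl = 1.6/cos27.5° = 1.804 m; N'_5 = 107·cos27.5° = 94.9; c'Δl = 16.23; W sinα = 49.4
Slice 6: Δl = 2.0/cos37.3° = 2.514 m; N'_6 = 92·cos37.3° = 73.2; c'Δl = 22.63; W sinα = 55.8
Slice 7: Δl = 1.5/cos48.3° = 2.255 m; N'_7 = 25·cos48.3° = 16.6; c'Δl = 20.29; W sinα = 18.7
Σc'Δl = 141.9 kN/m; ΣN' = 693.7 kN/m; ΣW sinα = 185.5 kN/m
Resisting = 141.9 + 693.7·tan34.9° = 141.9 + 484.0 = 625.9 kN/m
FS = 625.9 / 185.5 = 3.374

FS = 3.37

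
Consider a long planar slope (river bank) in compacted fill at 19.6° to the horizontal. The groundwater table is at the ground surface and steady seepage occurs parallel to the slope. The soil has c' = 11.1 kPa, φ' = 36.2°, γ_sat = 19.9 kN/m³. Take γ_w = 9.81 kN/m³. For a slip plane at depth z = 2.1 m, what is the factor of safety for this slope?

FS = 1.88

With seepage parallel to the slope and the water table at the surface, the effective normal stress on the slip plane uses the buoyant unit weight γ' = γ_sat − γ_w while the driving shear stress uses γ_sat:
FS = [c' + γ' z cos²β tanφ'] / [γ_sat z sinβ cosβ]
γ' = 19.9 − 9.81 = 10.09 kN/m³
Numerator = 11.1 + 10.09·2.1·cos²19.6°·tan36.2° = 11.1 + 10.09·2.1·0.8875·0.7319 = 24.863 kPa
Denominator = 19.9·2.1·sin19.6°·cos19.6° = 19.9·2.1·0.3355·0.9421 = 13.206 kPa
FS = 24.863 / 13.206 = 1.883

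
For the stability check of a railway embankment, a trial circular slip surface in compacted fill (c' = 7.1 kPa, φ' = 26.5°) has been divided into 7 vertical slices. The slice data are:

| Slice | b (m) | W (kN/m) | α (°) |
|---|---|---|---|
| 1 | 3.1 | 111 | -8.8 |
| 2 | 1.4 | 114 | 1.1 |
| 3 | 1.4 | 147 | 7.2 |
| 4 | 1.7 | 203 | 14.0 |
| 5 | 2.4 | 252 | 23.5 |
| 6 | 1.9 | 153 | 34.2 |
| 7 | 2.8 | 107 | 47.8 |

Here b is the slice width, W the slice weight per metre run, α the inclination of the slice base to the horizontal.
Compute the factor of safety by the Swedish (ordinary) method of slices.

FS = 1.93

Ordinary method of slices: FS = Σ[c'·Δl_i + (W_i cosα_i)·tanφ'] / Σ W_i sinα_i, with Δl_i = b_i / cosα_i.
Slice 1: Δl = 3.1/cos(-8.8°) = 3.137 m; N'_1 = 111·cos(-8.8°) = 109.7; c'Δl = 22.27; W sinα = -17.0
Slice 2: Δl = 1.4/cos1.1° = 1.400 m; N'_2 = 114·cos1.1° = 114.0; c'Δl = 9.94; W sinα = 2.2
Slice 3: Δl = 1.4/cos7.2° = 1.411 m; N'_3 = 147·cos7.2° = 145.8; c'Δl = 10.02; W sinα = 18.4
Slice 4: Δl = 1.7/cos14.0° = 1.752 m; N'_4 = 203·cos14.0° = 197.0; c'Δl = 12.44; W sinα = 49.1
Slice 5: Δl = 2.4/cos23.5° = 2.617 m; N'_5 = 252·cos23.5° = 231.1; c'Δl = 18.58; W sinα = 100.5
Slice 6: Δl = 1.9/cos34.2° = 2.297 m; N'_6 = 153·cos34.2° = 126.5; c'Δl = 16.31; W sinα = 86.0
Slice 7: Δl = 2.8/cos47.8° = 4.168 m; N'_7 = 107·cos47.8° = 71.9; c'Δl = 29.60; W sinα = 79.3
Σc'Δl = 119.2 kN/m; ΣN' = 996.0 kN/m; ΣW sinα = 318.5 kN/m
Resisting = 119.2 + 996.0·tan26.5° = 119.2 + 496.6 = 615.7 kN/m
FS = 615.7 / 318.5 = 1.933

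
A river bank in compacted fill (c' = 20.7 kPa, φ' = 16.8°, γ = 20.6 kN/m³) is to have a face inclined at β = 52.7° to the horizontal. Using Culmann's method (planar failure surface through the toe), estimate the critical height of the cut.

H_c = 16.11 m

Culmann's analysis gives the critical failure plane at α_cr = (β + φ')/2 = (52.7 + 16.8)/2 = 34.8°, and the critical height
H_c = (4c'/γ) · sinβ cosφ' / [1 − cos(β − φ')]
    = (4·20.7/20.6) · sin52.7°·cos16.8° / [1 − cos(35.9°)]
    = 4.019 · 0.7955·0.9573 / [1 − 0.8100]
    = 4.019 · 0.7615 / 0.1900
    = 16.11 m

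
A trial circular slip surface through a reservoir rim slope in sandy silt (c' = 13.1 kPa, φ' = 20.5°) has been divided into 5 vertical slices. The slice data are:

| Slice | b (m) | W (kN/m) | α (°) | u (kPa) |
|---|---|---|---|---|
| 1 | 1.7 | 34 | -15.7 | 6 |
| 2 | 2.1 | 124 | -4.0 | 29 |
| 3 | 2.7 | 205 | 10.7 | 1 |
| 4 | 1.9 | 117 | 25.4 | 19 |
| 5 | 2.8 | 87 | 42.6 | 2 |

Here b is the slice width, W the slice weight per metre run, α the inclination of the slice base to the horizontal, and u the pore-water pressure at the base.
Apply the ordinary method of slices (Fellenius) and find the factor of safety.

Ordinary method of slices: FS = Σ[c'·Δl_i + (W_i cosα_i − u_i·Δl_i)·tanφ'] / Σ W_i sinα_i, with Δl_i = b_i / cosα_i.
Slice 1: Δl = 1.7/cos(-15.7°) = 1.766 m; N'_1 = 34·cos(-15.7°) − 6·1.766 = 22.1; c'Δl = 23.13; W sinα = -9.2
Slice 2: Δl = 2.1/cos(-4.0°) = 2.105 m; N'_2 = 124·cos(-4.0°) − 29·2.105 = 62.6; c'Δl = 27.58; W sinα = -8.6
Slice 3: Δl = 2.7/cos10.7° = 2.748 m; N'_3 = 205·cos10.7° − 1·2.748 = 198.7; c'Δl = 36.00; W sinα = 38.1
Slice 4: Δl = 1.9/cos25.4° = 2.103 m; N'_4 = 117·cos25.4° − 19·2.103 = 65.7; c'Δl = 27.55; W sinα = 50.2
Slice 5: Δl = 2.8/cos42.6° = 3.804 m; N'_5 = 87·cos42.6° − 2·3.804 = 56.4; c'Δl = 49.83; W sinα = 58.9
Σc'Δl = 164.1 kN/m; ΣN' = 405.6 kN/m; ΣW sinα = 129.3 kN/m
Resisting = 164.1 + 405.6·tan20.5° = 164.1 + 151.7 = 315.7 kN/m
FS = 315.7 / 129.3 = 2.442

FS = 2.44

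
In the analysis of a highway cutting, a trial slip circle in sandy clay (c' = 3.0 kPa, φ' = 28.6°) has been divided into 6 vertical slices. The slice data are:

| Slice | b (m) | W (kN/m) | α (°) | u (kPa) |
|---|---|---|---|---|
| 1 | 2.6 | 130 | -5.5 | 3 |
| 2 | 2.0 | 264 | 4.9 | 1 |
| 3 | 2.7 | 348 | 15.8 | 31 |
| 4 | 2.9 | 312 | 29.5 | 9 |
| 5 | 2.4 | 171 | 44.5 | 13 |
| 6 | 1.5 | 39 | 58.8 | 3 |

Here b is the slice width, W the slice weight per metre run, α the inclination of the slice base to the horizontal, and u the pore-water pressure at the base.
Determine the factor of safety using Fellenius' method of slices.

FS = 1.40

Ordinary method of slices: FS = Σ[c'·Δl_i + (W_i cosα_i − u_i·Δl_i)·tanφ'] / Σ W_i sinα_i, with Δl_i = b_i / cosα_i.
Slice 1: Δl = 2.6/cos(-5.5°) = 2.612 m; N'_1 = 130·cos(-5.5°) − 3·2.612 = 121.6; c'Δl = 7.84; W sinα = -12.5
Slice 2: Δl = 2.0/cos4.9° = 2.007 m; N'_2 = 264·cos4.9° − 1·2.007 = 261.0; c'Δl = 6.02; W sinα = 22.6
Slice 3: Δl = 2.7/cos15.8° = 2.806 m; N'_3 = 348·cos15.8° − 31·2.806 = 247.9; c'Δl = 8.42; W sinα = 94.8
Slice 4: Δl = 2.9/cos29.5° = 3.332 m; N'_4 = 312·cos29.5° − 9·3.332 = 241.6; c'Δl = 10.00; W sinα = 153.6
Slice 5: Δl = 2.4/cos44.5° = 3.365 m; N'_5 = 171·cos44.5° − 13·3.365 = 78.2; c'Δl = 10.09; W sinα = 119.9
Slice 6: Δl = 1.5/cos58.8° = 2.896 m; N'_6 = 39·cos58.8° − 3·2.896 = 11.5; c'Δl = 8.69; W sinα = 33.4
Σc'Δl = 51.1 kN/m; ΣN' = 961.8 kN/m; ΣW sinα = 411.7 kN/m
Resisting = 51.1 + 961.8·tan28.6° = 51.1 + 524.4 = 575.4 kN/m
FS = 575.4 / 411.7 = 1.398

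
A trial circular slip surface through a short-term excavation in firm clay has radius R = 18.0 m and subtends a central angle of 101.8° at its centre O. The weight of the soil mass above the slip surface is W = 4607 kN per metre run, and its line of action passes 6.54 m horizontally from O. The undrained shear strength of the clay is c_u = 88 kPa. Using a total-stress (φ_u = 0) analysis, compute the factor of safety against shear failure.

FS = 1.68

Taking moments about the centre O, the resisting moment is provided by the undrained shear strength acting along the arc:
Arc length L_a = R·θ = 18.0·(101.8°·π/180) = 18.0·1.7767 = 31.98 m
M_R = c_u·L_a·R = 88·31.98·18.0 = 50658.6 kN·m/m
M_D = W·d = 4607·6.54 = 30129.8 kN·m/m
FS = M_R / M_D = 50658.6 / 30129.8 = 1.681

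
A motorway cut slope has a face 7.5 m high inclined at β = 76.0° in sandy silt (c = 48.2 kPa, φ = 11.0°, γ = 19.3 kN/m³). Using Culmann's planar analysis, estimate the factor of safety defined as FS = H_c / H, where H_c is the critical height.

FS = 2.20

H_c = (4c/γ) · sinβ cosφ / [1 − cos(β − φ)]
    = (4·48.2/19.3) · sin76.0°·cos11.0° / [1 − cos65.0°]
    = 9.990 · 0.9525 / 0.5774 = 16.48 m
FS = H_c / H = 16.48 / 7.5 = 2.197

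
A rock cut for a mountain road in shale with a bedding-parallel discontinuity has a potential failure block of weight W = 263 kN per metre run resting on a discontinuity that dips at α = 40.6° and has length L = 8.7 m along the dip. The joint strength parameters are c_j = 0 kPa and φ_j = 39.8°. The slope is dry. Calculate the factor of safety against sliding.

FS = 0.97

Resolving the block weight along and normal to the plane and applying the Mohr–Coulomb strength on the joint:
N' = W cosα = 263·cos40.6° = 199.7 kN/m
Driving force T = W sinα = 263·sin40.6° = 171.2 kN/m
Resisting force R = c_j·L + N'·tanφ_j = 0·8.7 + 199.7·tan39.8° = 0.0 + 166.4 = 166.4 kN/m
FS = R / T = 166.4 / 171.2 = 0.972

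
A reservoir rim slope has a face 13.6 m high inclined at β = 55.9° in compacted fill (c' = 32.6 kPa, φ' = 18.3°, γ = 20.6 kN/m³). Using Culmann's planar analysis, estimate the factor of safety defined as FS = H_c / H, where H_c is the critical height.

FS = 1.76

H_c = (4c'/γ) · sinβ cosφ' / [1 − cos(β − φ')]
    = (4·32.6/20.6) · sin55.9°·cos18.3° / [1 − cos37.6°]
    = 6.330 · 0.7862 / 0.2077 = 23.96 m
FS = H_c / H = 23.96 / 13.6 = 1.762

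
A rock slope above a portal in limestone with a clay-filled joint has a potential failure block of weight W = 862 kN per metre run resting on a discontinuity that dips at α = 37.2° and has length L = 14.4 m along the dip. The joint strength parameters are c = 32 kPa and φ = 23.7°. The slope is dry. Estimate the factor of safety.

Resolving the block weight along and normal to the plane and applying the Mohr–Coulomb strength on the joint:
N' = W cosα = 862·cos37.2° = 686.6 kN/m
Driving force T = W sinα = 862·sin37.2° = 521.2 kN/m
Resisting force R = c·L + N'·tanφ = 32·14.4 + 686.6·tan23.7° = 460.8 + 301.4 = 762.2 kN/m
FS = R / T = 762.2 / 521.2 = 1.462

FS = 1.46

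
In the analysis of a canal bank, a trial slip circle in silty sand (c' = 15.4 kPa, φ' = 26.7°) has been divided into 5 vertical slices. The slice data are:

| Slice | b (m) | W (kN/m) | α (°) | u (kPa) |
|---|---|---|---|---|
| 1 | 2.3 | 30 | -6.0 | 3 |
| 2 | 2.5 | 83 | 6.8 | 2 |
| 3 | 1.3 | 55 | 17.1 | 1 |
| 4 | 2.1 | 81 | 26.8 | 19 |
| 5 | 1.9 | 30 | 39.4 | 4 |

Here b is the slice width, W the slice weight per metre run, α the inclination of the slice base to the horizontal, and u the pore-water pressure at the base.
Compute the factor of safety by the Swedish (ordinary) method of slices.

FS = 3.39

Ordinary method of slices: FS = Σ[c'·Δl_i + (W_i cosα_i − u_i·Δl_i)·tanφ'] / Σ W_i sinα_i, with Δl_i = b_i / cosα_i.
Slice 1: Δl = 2.3/cos(-6.0°) = 2.313 m; N'_1 = 30·cos(-6.0°) − 3·2.313 = 22.9; c'Δl = 35.62; W sinα = -3.1
Slice 2: Δl = 2.5/cos6.8° = 2.518 m; N'_2 = 83·cos6.8° − 2·2.518 = 77.4; c'Δl = 38.77; W sinα = 9.8
Slice 3: Δl = 1.3/cos17.1° = 1.360 m; N'_3 = 55·cos17.1° − 1·1.360 = 51.2; c'Δl = 20.95; W sinα = 16.2
Slice 4: Δl = 2.1/cos26.8° = 2.353 m; N'_4 = 81·cos26.8° − 19·2.353 = 27.6; c'Δl = 36.23; W sinα = 36.5
Slice 5: Δl = 1.9/cos39.4° = 2.459 m; N'_5 = 30·cos39.4° − 4·2.459 = 13.3; c'Δl = 37.87; W sinα = 19.0
Σc'Δl = 169.4 kN/m; ΣN' = 192.4 kN/m; ΣW sinα = 78.4 kN/m
Resisting = 169.4 + 192.4·tan26.7° = 169.4 + 96.8 = 266.2 kN/m
FS = 266.2 / 78.4 = 3.394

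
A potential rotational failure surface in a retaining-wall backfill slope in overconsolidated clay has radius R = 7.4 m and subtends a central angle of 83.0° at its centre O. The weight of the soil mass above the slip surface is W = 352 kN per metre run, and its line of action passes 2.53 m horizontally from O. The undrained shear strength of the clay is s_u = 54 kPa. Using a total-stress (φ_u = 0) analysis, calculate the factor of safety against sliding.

FS = 4.81

Taking moments about the centre O, the resisting moment is provided by the undrained shear strength acting along the arc:
Arc length L_a = R·θ = 7.4·(83.0°·π/180) = 7.4·1.4486 = 10.72 m
M_R = s_u·L_a·R = 54·10.72·7.4 = 4283.6 kN·m/m
M_D = W·d = 352·2.53 = 890.6 kN·m/m
FS = M_R / M_D = 4283.6 / 890.6 = 4.810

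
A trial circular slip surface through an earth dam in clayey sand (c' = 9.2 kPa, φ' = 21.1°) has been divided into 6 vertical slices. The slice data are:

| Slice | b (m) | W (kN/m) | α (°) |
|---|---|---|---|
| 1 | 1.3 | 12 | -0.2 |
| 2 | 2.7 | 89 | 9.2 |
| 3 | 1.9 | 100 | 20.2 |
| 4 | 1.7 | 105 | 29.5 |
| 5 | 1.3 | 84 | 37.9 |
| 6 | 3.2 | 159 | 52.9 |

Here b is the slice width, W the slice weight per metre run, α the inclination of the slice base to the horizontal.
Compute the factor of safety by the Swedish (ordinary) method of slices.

Ordinary method of slices: FS = Σ[c'·Δl_i + (W_i cosα_i)·tanφ'] / Σ W_i sinα_i, with Δl_i = b_i / cosα_i.
Slice 1: Δl = 1.3/cos(-0.2°) = 1.300 m; N'_1 = 12·cos(-0.2°) = 12.0; c'Δl = 11.96; W sinα = -0.0
Slice 2: Δl = 2.7/cos9.2° = 2.735 m; N'_2 = 89·cos9.2° = 87.9; c'Δl = 25.16; W sinα = 14.2
Slice 3: Δl = 1.9/cos20.2° = 2.025 m; N'_3 = 100·cos20.2° = 93.8; c'Δl = 18.63; W sinα = 34.5
Slice 4: Δl = 1.7/cos29.5° = 1.953 m; N'_4 = 105·cos29.5° = 91.4; c'Δl = 17.97; W sinα = 51.7
Slice 5: Δl = 1.3/cos37.9° = 1.647 m; N'_5 = 84·cos37.9° = 66.3; c'Δl = 15.16; W sinα = 51.6
Slice 6: Δl = 3.2/cos52.9° = 5.305 m; N'_6 = 159·cos52.9° = 95.9; c'Δl = 48.81; W sinα = 126.8
Σc'Δl = 137.7 kN/m; ΣN' = 447.3 kN/m; ΣW sinα = 278.8 kN/m
Resisting = 137.7 + 447.3·tan21.1° = 137.7 + 172.6 = 310.3 kN/m
FS = 310.3 / 278.8 = 1.113

FS = 1.11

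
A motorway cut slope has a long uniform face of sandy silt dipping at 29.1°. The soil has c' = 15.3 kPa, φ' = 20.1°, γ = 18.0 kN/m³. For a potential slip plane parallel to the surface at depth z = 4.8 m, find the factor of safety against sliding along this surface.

FS = 1.07

For an infinite slope with a slip plane parallel to the surface (no pore pressure): FS = [c' + γz cos²β tanφ'] / [γz sinβ cosβ].
γz = 18.0·4.8 = 86.40 kN/m²
Numerator = 15.3 + 86.40·cos²29.1°·tan20.1° = 15.3 + 86.40·0.7635·0.3659 = 39.440 kPa
Denominator = 86.40·sin29.1°·cos29.1° = 86.40·0.4863·0.8738 = 36.715 kPa
FS = 39.440 / 36.715 = 1.074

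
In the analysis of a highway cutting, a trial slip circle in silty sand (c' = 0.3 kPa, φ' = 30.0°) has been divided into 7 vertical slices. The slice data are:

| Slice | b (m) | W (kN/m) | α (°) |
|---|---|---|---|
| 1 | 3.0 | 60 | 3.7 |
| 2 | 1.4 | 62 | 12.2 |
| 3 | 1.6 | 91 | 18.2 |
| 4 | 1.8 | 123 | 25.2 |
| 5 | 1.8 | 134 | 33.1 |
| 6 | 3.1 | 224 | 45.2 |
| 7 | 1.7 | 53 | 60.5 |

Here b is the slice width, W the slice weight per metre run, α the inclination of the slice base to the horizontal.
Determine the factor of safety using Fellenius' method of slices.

Ordinary method of slices: FS = Σ[c'·Δl_i + (W_i cosα_i)·tanφ'] / Σ W_i sinα_i, with Δl_i = b_i / cosα_i.
Slice 1: Δl = 3.0/cos3.7° = 3.006 m; N'_1 = 60·cos3.7° = 59.9; c'Δl = 0.90; W sinα = 3.9
Slice 2: Δl = 1.4/cos12.2° = 1.432 m; N'_2 = 62·cos12.2° = 60.6; c'Δl = 0.43; W sinα = 13.1
Slice 3: Δl = 1.6/cos18.2° = 1.684 m; N'_3 = 91·cos18.2° = 86.4; c'Δl = 0.51; W sinα = 28.4
Slice 4: Δl = 1.8/cos25.2° = 1.989 m; N'_4 = 123·cos25.2° = 111.3; c'Δl = 0.60; W sinα = 52.4
Slice 5: Δl = 1.8/cos33.1° = 2.149 m; N'_5 = 134·cos33.1° = 112.3; c'Δl = 0.64; W sinα = 73.2
Slice 6: Δl = 3.1/cos45.2° = 4.399 m; N'_6 = 224·cos45.2° = 157.8; c'Δl = 1.32; W sinα = 158.9
Slice 7: Δl = 1.7/cos60.5° = 3.452 m; N'_7 = 53·cos60.5° = 26.1; c'Δl = 1.04; W sinα = 46.1
Σc'Δl = 5.4 kN/m; ΣN' = 614.4 kN/m; ΣW sinα = 376.0 kN/m
Resisting = 5.4 + 614.4·tan30.0° = 5.4 + 354.7 = 360.2 kN/m
FS = 360.2 / 376.0 = 0.958

FS = 0.96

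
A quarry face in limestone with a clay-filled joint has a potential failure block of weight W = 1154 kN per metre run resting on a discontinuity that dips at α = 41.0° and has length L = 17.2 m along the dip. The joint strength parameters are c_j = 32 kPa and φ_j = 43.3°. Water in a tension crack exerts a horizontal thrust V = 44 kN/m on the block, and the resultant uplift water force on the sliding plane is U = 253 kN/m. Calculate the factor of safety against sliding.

Resolving the block weight along and normal to the plane and applying the Mohr–Coulomb strength on the joint:
N' = W cosα − U − V sinα = 1154·cos41.0° − 253 − 44·sin41.0° = 589.1 kN/m
Driving force T = W sinα + V cosα = 1154·sin41.0° + 44·cos41.0° = 790.3 kN/m
Resisting force R = c_j·L + N'·tanφ_j = 32·17.2 + 589.1·tan43.3° = 550.4 + 555.1 = 1105.5 kN/m
FS = R / T = 1105.5 / 790.3 = 1.399

FS = 1.40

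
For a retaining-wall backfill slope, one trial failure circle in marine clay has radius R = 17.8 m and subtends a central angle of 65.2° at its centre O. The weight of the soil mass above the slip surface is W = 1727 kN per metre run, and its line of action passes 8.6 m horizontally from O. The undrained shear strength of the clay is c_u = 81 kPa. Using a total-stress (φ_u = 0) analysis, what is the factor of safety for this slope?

FS = 1.97

Taking moments about the centre O, the resisting moment is provided by the undrained shear strength acting along the arc:
Arc length L_a = R·θ = 17.8·(65.2°·π/180) = 17.8·1.1380 = 20.26 m
M_R = c_u·L_a·R = 81·20.26·17.8 = 29204.5 kN·m/m
M_D = W·d = 1727·8.6 = 14852.2 kN·m/m
FS = M_R / M_D = 29204.5 / 14852.2 = 1.966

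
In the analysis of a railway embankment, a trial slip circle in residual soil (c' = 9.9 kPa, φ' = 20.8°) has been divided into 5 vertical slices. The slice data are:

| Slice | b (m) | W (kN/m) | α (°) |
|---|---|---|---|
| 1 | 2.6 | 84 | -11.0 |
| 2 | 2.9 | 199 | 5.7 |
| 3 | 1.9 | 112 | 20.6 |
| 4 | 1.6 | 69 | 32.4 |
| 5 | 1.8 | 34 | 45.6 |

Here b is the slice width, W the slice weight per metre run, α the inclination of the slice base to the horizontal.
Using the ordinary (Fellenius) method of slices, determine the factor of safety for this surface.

FS = 2.84

Ordinary method of slices: FS = Σ[c'·Δl_i + (W_i cosα_i)·tanφ'] / Σ W_i sinα_i, with Δl_i = b_i / cosα_i.
Slice 1: Δl = 2.6/cos(-11.0°) = 2.649 m; N'_1 = 84·cos(-11.0°) = 82.5; c'Δl = 26.22; W sinα = -16.0
Slice 2: Δl = 2.9/cos5.7° = 2.914 m; N'_2 = 199·cos5.7° = 198.0; c'Δl = 28.85; W sinα = 19.8
Slice 3: Δl = 1.9/cos20.6° = 2.030 m; N'_3 = 112·cos20.6° = 104.8; c'Δl = 20.09; W sinα = 39.4
Slice 4: Δl = 1.6/cos32.4° = 1.895 m; N'_4 = 69·cos32.4° = 58.3; c'Δl = 18.76; W sinα = 37.0
Slice 5: Δl = 1.8/cos45.6° = 2.573 m; N'_5 = 34·cos45.6° = 23.8; c'Δl = 25.47; W sinα = 24.3
Σc'Δl = 119.4 kN/m; ΣN' = 467.4 kN/m; ΣW sinα = 104.4 kN/m
Resisting = 119.4 + 467.4·tan20.8° = 119.4 + 177.5 = 296.9 kN/m
FS = 296.9 / 104.4 = 2.844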